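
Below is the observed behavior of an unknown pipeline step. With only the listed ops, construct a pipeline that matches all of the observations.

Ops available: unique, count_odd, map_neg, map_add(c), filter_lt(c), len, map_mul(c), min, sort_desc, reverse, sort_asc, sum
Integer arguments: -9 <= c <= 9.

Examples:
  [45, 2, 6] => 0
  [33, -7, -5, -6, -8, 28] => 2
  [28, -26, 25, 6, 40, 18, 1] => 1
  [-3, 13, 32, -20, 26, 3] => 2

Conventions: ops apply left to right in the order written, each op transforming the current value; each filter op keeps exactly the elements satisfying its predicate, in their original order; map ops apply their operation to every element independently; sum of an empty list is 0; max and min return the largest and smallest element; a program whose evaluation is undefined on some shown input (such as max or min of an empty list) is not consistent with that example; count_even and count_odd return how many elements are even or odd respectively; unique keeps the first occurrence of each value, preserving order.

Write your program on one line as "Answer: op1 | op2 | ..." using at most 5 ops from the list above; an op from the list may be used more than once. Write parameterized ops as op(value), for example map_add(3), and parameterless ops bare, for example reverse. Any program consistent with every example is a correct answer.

filter_lt(9) | filter_lt(6) | map_neg | count_odd

Check, running the answer program on each example:
  [45, 2, 6] -> [2, 6] -> [2] -> [-2] -> 0
  [33, -7, -5, -6, -8, 28] -> [-7, -5, -6, -8] -> [-7, -5, -6, -8] -> [7, 5, 6, 8] -> 2
  [28, -26, 25, 6, 40, 18, 1] -> [-26, 6, 1] -> [-26, 1] -> [26, -1] -> 1
  [-3, 13, 32, -20, 26, 3] -> [-3, -20, 3] -> [-3, -20, 3] -> [3, 20, -3] -> 2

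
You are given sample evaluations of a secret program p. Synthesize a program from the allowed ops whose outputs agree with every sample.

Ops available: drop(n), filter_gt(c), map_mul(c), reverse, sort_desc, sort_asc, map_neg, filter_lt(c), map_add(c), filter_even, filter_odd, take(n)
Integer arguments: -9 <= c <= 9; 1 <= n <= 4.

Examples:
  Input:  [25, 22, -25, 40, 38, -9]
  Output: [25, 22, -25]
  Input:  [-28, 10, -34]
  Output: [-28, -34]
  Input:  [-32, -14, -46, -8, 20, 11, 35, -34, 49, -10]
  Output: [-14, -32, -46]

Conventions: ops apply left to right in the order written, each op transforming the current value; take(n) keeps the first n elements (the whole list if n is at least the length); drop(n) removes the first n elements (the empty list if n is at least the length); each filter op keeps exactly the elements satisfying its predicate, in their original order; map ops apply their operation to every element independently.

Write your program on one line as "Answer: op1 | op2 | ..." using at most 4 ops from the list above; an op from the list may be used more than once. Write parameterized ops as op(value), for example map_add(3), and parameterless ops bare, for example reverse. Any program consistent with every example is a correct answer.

take(4) | sort_desc | drop(1)

Check, running the answer program on each example:
  [25, 22, -25, 40, 38, -9] -> [25, 22, -25, 40] -> [40, 25, 22, -25] -> [25, 22, -25]
  [-28, 10, -34] -> [-28, 10, -34] -> [10, -28, -34] -> [-28, -34]
  [-32, -14, -46, -8, 20, 11, 35, -34, 49, -10] -> [-32, -14, -46, -8] -> [-8, -14, -32, -46] -> [-14, -32, -46]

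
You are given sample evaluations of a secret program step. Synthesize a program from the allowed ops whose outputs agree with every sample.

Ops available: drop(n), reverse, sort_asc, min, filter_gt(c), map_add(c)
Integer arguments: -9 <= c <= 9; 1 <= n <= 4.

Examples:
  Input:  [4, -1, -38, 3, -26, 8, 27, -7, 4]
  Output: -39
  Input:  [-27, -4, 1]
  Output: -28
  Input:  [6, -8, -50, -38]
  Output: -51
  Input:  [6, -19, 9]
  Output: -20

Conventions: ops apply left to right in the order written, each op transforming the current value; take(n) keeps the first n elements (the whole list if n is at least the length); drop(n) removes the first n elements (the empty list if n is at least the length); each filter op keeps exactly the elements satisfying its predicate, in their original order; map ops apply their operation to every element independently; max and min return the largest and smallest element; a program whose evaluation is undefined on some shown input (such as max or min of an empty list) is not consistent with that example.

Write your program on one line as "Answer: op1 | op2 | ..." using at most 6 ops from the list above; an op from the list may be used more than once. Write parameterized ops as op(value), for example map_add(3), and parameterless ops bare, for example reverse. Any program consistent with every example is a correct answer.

reverse | map_add(2) | map_add(-3) | drop(1) | sort_asc | min

Check, running the answer program on each example:
  [4, -1, -38, 3, -26, 8, 27, -7, 4] -> [4, -7, 27, 8, -26, 3, -38, -1, 4] -> [6, -5, 29, 10, -24, 5, -36, 1, 6] -> [3, -8, 26, 7, -27, 2, -39, -2, 3] -> [-8, 26, 7, -27, 2, -39, -2, 3] -> [-39, -27, -8, -2, 2, 3, 7, 26] -> -39
  [-27, -4, 1] -> [1, -4, -27] -> [3, -2, -25] -> [0, -5, -28] -> [-5, -28] -> [-28, -5] -> -28
  [6, -8, -50, -38] -> [-38, -50, -8, 6] -> [-36, -48, -6, 8] -> [-39, -51, -9, 5] -> [-51, -9, 5] -> [-51, -9, 5] -> -51
  [6, -19, 9] -> [9, -19, 6] -> [11, -17, 8] -> [8, -20, 5] -> [-20, 5] -> [-20, 5] -> -20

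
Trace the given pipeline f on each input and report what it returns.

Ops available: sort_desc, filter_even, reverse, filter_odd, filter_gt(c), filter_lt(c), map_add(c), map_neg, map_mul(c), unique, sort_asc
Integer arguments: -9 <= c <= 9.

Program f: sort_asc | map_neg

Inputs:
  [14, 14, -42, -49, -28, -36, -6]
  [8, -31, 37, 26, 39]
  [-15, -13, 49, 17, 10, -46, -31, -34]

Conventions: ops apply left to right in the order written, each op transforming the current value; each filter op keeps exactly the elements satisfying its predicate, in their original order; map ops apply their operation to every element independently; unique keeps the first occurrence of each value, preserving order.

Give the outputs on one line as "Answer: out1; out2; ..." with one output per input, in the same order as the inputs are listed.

[49, 42, 36, 28, 6, -14, -14]; [31, -8, -26, -37, -39]; [46, 34, 31, 15, 13, -10, -17, -49]

Execution, op by op:
  [14, 14, -42, -49, -28, -36, -6] -> [-49, -42, -36, -28, -6, 14, 14] -> [49, 42, 36, 28, 6, -14, -14]
  [8, -31, 37, 26, 39] -> [-31, 8, 26, 37, 39] -> [31, -8, -26, -37, -39]
  [-15, -13, 49, 17, 10, -46, -31, -34] -> [-46, -34, -31, -15, -13, 10, 17, 49] -> [46, 34, 31, 15, 13, -10, -17, -49]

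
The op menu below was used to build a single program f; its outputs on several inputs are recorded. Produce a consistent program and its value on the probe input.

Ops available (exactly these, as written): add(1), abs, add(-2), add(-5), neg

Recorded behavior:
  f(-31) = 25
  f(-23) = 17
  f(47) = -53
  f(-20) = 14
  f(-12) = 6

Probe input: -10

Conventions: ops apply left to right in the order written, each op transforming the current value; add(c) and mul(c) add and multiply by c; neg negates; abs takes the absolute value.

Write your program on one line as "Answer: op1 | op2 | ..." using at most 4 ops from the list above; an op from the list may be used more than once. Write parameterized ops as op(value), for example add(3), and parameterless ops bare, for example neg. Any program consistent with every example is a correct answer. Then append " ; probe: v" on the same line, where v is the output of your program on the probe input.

add(1) | neg | add(-5) ; probe: 4

Check, running the answer program on each example:
  -31 -> -30 -> 30 -> 25
  -23 -> -22 -> 22 -> 17
  47 -> 48 -> -48 -> -53
  -20 -> -19 -> 19 -> 14
  -12 -> -11 -> 11 -> 6
  probe: -10 -> -9 -> 9 -> 4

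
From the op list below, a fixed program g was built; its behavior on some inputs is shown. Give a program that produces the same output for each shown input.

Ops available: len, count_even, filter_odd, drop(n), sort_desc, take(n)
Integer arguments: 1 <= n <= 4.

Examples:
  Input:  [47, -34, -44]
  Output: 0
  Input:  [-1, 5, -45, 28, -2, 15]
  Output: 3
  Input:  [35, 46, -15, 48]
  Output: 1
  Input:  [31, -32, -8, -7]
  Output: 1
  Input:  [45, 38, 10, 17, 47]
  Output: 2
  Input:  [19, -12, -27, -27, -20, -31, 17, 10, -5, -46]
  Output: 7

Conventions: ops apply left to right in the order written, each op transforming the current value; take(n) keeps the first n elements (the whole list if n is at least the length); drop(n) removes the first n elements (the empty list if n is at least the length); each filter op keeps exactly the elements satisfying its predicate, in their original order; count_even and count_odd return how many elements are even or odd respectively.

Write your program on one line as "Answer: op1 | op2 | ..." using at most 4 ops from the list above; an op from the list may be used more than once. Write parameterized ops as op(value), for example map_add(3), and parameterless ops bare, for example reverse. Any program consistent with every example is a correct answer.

drop(3) | sort_desc | len

Check, running the answer program on each example:
  [47, -34, -44] -> [] -> [] -> 0
  [-1, 5, -45, 28, -2, 15] -> [28, -2, 15] -> [28, 15, -2] -> 3
  [35, 46, -15, 48] -> [48] -> [48] -> 1
  [31, -32, -8, -7] -> [-7] -> [-7] -> 1
  [45, 38, 10, 17, 47] -> [17, 47] -> [47, 17] -> 2
  [19, -12, -27, -27, -20, -31, 17, 10, -5, -46] -> [-27, -20, -31, 17, 10, -5, -46] -> [17, 10, -5, -20, -27, -31, -46] -> 7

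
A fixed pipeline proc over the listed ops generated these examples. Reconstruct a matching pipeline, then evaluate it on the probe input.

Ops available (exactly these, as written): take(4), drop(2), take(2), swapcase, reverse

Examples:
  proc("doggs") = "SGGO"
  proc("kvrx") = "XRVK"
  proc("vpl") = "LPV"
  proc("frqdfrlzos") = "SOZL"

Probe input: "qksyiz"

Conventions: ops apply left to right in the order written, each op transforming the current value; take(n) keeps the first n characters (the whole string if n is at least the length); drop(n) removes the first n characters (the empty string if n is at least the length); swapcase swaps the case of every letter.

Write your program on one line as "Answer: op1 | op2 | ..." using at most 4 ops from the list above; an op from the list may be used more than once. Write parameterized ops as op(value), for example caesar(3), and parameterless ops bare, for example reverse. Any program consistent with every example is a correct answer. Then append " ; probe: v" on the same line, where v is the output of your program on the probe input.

swapcase | reverse | take(4) ; probe: "ZIYS"

Check, running the answer program on each example:
  "doggs" -> "DOGGS" -> "SGGOD" -> "SGGO"
  "kvrx" -> "KVRX" -> "XRVK" -> "XRVK"
  "vpl" -> "VPL" -> "LPV" -> "LPV"
  "frqdfrlzos" -> "FRQDFRLZOS" -> "SOZLRFDQRF" -> "SOZL"
  probe: "qksyiz" -> "QKSYIZ" -> "ZIYSKQ" -> "ZIYS"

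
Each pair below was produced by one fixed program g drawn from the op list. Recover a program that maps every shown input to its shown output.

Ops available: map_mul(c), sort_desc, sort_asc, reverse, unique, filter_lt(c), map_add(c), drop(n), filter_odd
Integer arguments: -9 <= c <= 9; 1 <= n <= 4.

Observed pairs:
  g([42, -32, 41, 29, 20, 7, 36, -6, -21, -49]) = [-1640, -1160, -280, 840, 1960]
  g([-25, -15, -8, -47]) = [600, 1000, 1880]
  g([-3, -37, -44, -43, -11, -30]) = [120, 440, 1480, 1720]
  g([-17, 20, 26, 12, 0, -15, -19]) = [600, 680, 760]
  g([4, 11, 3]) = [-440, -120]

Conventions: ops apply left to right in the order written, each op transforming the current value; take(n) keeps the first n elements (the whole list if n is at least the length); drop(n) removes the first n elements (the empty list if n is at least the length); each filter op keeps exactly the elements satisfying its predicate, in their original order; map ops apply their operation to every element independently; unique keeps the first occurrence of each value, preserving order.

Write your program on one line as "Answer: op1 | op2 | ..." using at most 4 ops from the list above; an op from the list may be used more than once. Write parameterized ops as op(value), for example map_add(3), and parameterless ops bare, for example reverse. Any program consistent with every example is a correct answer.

filter_odd | map_mul(-8) | map_mul(5) | sort_asc

Check, running the answer program on each example:
  [42, -32, 41, 29, 20, 7, 36, -6, -21, -49] -> [41, 29, 7, -21, -49] -> [-328, -232, -56, 168, 392] -> [-1640, -1160, -280, 840, 1960] -> [-1640, -1160, -280, 840, 1960]
  [-25, -15, -8, -47] -> [-25, -15, -47] -> [200, 120, 376] -> [1000, 600, 1880] -> [600, 1000, 1880]
  [-3, -37, -44, -43, -11, -30] -> [-3, -37, -43, -11] -> [24, 296, 344, 88] -> [120, 1480, 1720, 440] -> [120, 440, 1480, 1720]
  [-17, 20, 26, 12, 0, -15, -19] -> [-17, -15, -19] -> [136, 120, 152] -> [680, 600, 760] -> [600, 680, 760]
  [4, 11, 3] -> [11, 3] -> [-88, -24] -> [-440, -120] -> [-440, -120]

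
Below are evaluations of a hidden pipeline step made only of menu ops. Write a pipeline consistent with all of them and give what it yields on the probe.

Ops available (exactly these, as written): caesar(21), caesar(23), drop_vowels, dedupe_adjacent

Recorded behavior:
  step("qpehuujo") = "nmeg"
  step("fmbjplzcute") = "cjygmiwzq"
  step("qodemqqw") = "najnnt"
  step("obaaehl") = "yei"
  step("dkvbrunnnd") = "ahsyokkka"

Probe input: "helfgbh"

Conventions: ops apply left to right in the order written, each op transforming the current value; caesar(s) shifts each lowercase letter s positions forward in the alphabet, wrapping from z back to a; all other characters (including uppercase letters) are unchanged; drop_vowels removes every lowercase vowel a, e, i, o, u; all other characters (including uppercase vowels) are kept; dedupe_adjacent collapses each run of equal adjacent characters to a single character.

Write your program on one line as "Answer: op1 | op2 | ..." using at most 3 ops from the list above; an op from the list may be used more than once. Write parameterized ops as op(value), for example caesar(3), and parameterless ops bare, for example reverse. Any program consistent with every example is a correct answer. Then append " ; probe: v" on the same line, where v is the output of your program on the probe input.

drop_vowels | caesar(23) ; probe: "eicdye"

Check, running the answer program on each example:
  "qpehuujo" -> "qphj" -> "nmeg"
  "fmbjplzcute" -> "fmbjplzct" -> "cjygmiwzq"
  "qodemqqw" -> "qdmqqw" -> "najnnt"
  "obaaehl" -> "bhl" -> "yei"
  "dkvbrunnnd" -> "dkvbrnnnd" -> "ahsyokkka"
  probe: "helfgbh" -> "hlfgbh" -> "eicdye"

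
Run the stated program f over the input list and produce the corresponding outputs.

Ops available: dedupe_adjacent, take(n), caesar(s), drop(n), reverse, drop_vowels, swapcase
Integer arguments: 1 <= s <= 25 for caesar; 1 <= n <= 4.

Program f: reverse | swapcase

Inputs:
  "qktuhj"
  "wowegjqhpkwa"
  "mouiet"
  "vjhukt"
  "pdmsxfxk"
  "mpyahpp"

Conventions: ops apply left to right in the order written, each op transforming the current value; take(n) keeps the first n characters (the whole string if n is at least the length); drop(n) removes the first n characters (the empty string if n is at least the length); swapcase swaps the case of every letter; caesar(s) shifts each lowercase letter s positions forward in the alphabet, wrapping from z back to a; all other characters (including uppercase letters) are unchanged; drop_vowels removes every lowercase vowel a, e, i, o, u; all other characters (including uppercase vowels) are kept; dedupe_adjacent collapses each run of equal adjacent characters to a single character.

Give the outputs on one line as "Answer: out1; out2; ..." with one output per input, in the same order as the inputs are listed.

"JHUTKQ"; "AWKPHQJGEWOW"; "TEIUOM"; "TKUHJV"; "KXFXSMDP"; "PPHAYPM"

Execution, op by op:
  "qktuhj" -> "jhutkq" -> "JHUTKQ"
  "wowegjqhpkwa" -> "awkphqjgewow" -> "AWKPHQJGEWOW"
  "mouiet" -> "teiuom" -> "TEIUOM"
  "vjhukt" -> "tkuhjv" -> "TKUHJV"
  "pdmsxfxk" -> "kxfxsmdp" -> "KXFXSMDP"
  "mpyahpp" -> "pphaypm" -> "PPHAYPM"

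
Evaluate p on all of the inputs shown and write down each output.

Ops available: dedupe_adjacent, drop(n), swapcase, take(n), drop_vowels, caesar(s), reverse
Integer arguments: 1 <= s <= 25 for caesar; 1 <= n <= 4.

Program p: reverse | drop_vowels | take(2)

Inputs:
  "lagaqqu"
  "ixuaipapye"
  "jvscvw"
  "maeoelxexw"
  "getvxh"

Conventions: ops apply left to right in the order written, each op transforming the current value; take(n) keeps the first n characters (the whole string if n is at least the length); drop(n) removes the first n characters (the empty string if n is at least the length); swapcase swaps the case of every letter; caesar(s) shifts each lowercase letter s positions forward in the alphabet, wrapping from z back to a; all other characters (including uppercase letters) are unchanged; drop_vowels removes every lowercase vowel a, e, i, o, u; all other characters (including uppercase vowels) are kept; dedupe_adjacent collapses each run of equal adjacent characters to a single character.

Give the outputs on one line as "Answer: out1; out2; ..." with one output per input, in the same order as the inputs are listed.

"qq"; "yp"; "wv"; "wx"; "hx"

Execution, op by op:
  "lagaqqu" -> "uqqagal" -> "qqgl" -> "qq"
  "ixuaipapye" -> "eypapiauxi" -> "yppx" -> "yp"
  "jvscvw" -> "wvcsvj" -> "wvcsvj" -> "wv"
  "maeoelxexw" -> "wxexleoeam" -> "wxxlm" -> "wx"
  "getvxh" -> "hxvteg" -> "hxvtg" -> "hx"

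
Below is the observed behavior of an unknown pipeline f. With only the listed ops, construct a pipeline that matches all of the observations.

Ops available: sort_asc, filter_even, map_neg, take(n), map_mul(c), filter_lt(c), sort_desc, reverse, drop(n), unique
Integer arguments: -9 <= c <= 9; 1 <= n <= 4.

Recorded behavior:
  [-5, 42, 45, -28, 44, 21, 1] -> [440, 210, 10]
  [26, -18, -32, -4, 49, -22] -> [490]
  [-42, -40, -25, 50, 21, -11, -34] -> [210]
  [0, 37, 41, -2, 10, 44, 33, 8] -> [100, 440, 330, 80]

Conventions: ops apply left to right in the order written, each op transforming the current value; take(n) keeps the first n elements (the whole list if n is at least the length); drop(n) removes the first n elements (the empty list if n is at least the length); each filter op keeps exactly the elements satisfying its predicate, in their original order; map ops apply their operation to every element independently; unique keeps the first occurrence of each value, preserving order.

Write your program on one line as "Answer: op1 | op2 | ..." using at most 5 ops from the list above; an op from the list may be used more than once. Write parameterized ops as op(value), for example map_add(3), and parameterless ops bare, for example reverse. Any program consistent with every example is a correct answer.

drop(4) | map_mul(-5) | filter_lt(-3) | map_mul(-2)

Check, running the answer program on each example:
  [-5, 42, 45, -28, 44, 21, 1] -> [44, 21, 1] -> [-220, -105, -5] -> [-220, -105, -5] -> [440, 210, 10]
  [26, -18, -32, -4, 49, -22] -> [49, -22] -> [-245, 110] -> [-245] -> [490]
  [-42, -40, -25, 50, 21, -11, -34] -> [21, -11, -34] -> [-105, 55, 170] -> [-105] -> [210]
  [0, 37, 41, -2, 10, 44, 33, 8] -> [10, 44, 33, 8] -> [-50, -220, -165, -40] -> [-50, -220, -165, -40] -> [100, 440, 330, 80]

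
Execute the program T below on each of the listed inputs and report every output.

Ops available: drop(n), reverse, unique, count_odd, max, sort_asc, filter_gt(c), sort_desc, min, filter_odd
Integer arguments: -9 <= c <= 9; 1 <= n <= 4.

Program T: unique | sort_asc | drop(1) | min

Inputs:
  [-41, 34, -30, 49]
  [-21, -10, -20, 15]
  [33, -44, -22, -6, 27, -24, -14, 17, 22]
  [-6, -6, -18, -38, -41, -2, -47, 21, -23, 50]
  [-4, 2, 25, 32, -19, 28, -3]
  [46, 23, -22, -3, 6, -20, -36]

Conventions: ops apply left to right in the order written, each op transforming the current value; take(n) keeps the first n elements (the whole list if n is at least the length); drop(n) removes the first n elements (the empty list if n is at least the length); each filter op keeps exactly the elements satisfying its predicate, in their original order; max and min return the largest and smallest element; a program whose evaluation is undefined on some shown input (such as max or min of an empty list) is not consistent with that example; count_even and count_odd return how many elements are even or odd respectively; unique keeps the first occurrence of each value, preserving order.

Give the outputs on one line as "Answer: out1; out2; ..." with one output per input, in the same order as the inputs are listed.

-30; -20; -24; -41; -4; -22

Execution, op by op:
  [-41, 34, -30, 49] -> [-41, 34, -30, 49] -> [-41, -30, 34, 49] -> [-30, 34, 49] -> -30
  [-21, -10, -20, 15] -> [-21, -10, -20, 15] -> [-21, -20, -10, 15] -> [-20, -10, 15] -> -20
  [33, -44, -22, -6, 27, -24, -14, 17, 22] -> [33, -44, -22, -6, 27, -24, -14, 17, 22] -> [-44, -24, -22, -14, -6, 17, 22, 27, 33] -> [-24, -22, -14, -6, 17, 22, 27, 33] -> -24
  [-6, -6, -18, -38, -41, -2, -47, 21, -23, 50] -> [-6, -18, -38, -41, -2, -47, 21, -23, 50] -> [-47, -41, -38, -23, -18, -6, -2, 21, 50] -> [-41, -38, -23, -18, -6, -2, 21, 50] -> -41
  [-4, 2, 25, 32, -19, 28, -3] -> [-4, 2, 25, 32, -19, 28, -3] -> [-19, -4, -3, 2, 25, 28, 32] -> [-4, -3, 2, 25, 28, 32] -> -4
  [46, 23, -22, -3, 6, -20, -36] -> [46, 23, -22, -3, 6, -20, -36] -> [-36, -22, -20, -3, 6, 23, 46] -> [-22, -20, -3, 6, 23, 46] -> -22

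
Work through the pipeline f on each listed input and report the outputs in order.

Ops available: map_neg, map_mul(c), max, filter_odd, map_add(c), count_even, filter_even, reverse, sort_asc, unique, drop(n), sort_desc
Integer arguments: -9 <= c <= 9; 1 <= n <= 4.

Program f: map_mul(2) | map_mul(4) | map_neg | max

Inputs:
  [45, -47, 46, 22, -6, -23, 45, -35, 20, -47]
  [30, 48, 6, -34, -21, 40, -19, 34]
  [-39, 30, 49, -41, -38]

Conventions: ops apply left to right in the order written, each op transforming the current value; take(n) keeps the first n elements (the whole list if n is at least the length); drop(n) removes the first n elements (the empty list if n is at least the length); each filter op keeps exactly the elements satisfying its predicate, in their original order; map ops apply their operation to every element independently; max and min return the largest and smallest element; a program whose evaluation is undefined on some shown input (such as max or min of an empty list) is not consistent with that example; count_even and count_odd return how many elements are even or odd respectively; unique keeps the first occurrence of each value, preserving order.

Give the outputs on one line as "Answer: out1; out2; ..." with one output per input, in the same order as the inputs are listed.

Execution, op by op:
  [45, -47, 46, 22, -6, -23, 45, -35, 20, -47] -> [90, -94, 92, 44, -12, -46, 90, -70, 40, -94] -> [360, -376, 368, 176, -48, -184, 360, -280, 160, -376] -> [-360, 376, -368, -176, 48, 184, -360, 280, -160, 376] -> 376
  [30, 48, 6, -34, -21, 40, -19, 34] -> [60, 96, 12, -68, -42, 80, -38, 68] -> [240, 384, 48, -272, -168, 320, -152, 272] -> [-240, -384, -48, 272, 168, -320, 152, -272] -> 272
  [-39, 30, 49, -41, -38] -> [-78, 60, 98, -82, -76] -> [-312, 240, 392, -328, -304] -> [312, -240, -392, 328, 304] -> 328

376; 272; 328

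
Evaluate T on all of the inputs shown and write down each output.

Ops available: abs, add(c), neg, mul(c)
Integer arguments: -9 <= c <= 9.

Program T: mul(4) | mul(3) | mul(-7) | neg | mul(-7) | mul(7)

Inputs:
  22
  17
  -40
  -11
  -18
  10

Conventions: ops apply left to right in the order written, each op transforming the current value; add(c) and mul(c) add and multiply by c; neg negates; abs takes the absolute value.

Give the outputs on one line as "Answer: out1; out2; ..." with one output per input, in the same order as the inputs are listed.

-90552; -69972; 164640; 45276; 74088; -41160

Execution, op by op:
  22 -> 88 -> 264 -> -1848 -> 1848 -> -12936 -> -90552
  17 -> 68 -> 204 -> -1428 -> 1428 -> -9996 -> -69972
  -40 -> -160 -> -480 -> 3360 -> -3360 -> 23520 -> 164640
  -11 -> -44 -> -132 -> 924 -> -924 -> 6468 -> 45276
  -18 -> -72 -> -216 -> 1512 -> -1512 -> 10584 -> 74088
  10 -> 40 -> 120 -> -840 -> 840 -> -5880 -> -41160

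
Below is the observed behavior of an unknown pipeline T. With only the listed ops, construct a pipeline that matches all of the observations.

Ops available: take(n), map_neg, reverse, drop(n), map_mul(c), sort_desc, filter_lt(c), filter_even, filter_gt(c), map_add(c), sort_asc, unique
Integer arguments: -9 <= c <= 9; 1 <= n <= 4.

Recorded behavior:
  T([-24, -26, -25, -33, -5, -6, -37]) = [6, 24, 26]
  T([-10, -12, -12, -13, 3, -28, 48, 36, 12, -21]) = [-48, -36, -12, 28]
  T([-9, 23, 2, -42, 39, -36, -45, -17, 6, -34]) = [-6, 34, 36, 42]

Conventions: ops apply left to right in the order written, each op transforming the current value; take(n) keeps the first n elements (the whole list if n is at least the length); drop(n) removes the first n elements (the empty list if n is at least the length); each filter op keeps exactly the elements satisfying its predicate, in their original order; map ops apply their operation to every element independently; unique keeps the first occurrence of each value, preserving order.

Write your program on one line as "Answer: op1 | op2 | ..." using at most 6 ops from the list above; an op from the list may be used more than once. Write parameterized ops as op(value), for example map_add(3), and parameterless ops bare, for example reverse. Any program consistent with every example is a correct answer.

filter_even | reverse | take(4) | map_neg | sort_asc

Check, running the answer program on each example:
  [-24, -26, -25, -33, -5, -6, -37] -> [-24, -26, -6] -> [-6, -26, -24] -> [-6, -26, -24] -> [6, 26, 24] -> [6, 24, 26]
  [-10, -12, -12, -13, 3, -28, 48, 36, 12, -21] -> [-10, -12, -12, -28, 48, 36, 12] -> [12, 36, 48, -28, -12, -12, -10] -> [12, 36, 48, -28] -> [-12, -36, -48, 28] -> [-48, -36, -12, 28]
  [-9, 23, 2, -42, 39, -36, -45, -17, 6, -34] -> [2, -42, -36, 6, -34] -> [-34, 6, -36, -42, 2] -> [-34, 6, -36, -42] -> [34, -6, 36, 42] -> [-6, 34, 36, 42]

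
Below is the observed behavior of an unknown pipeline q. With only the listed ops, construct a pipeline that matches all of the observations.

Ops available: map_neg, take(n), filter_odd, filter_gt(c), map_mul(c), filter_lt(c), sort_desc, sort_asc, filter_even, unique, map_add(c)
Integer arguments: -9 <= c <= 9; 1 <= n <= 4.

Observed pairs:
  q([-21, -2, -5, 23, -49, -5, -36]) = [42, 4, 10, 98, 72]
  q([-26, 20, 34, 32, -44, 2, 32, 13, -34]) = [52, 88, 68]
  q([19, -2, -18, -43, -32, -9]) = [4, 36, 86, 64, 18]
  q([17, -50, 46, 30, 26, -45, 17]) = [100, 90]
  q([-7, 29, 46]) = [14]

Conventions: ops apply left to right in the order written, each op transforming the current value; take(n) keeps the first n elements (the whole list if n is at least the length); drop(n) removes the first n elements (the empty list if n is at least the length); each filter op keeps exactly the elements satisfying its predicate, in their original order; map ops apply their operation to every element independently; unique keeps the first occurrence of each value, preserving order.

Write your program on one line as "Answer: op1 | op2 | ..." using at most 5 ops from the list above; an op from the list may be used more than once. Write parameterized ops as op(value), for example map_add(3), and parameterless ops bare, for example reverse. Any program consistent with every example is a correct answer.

filter_lt(6) | map_neg | map_mul(2) | filter_gt(-4) | unique

Check, running the answer program on each example:
  [-21, -2, -5, 23, -49, -5, -36] -> [-21, -2, -5, -49, -5, -36] -> [21, 2, 5, 49, 5, 36] -> [42, 4, 10, 98, 10, 72] -> [42, 4, 10, 98, 10, 72] -> [42, 4, 10, 98, 72]
  [-26, 20, 34, 32, -44, 2, 32, 13, -34] -> [-26, -44, 2, -34] -> [26, 44, -2, 34] -> [52, 88, -4, 68] -> [52, 88, 68] -> [52, 88, 68]
  [19, -2, -18, -43, -32, -9] -> [-2, -18, -43, -32, -9] -> [2, 18, 43, 32, 9] -> [4, 36, 86, 64, 18] -> [4, 36, 86, 64, 18] -> [4, 36, 86, 64, 18]
  [17, -50, 46, 30, 26, -45, 17] -> [-50, -45] -> [50, 45] -> [100, 90] -> [100, 90] -> [100, 90]
  [-7, 29, 46] -> [-7] -> [7] -> [14] -> [14] -> [14]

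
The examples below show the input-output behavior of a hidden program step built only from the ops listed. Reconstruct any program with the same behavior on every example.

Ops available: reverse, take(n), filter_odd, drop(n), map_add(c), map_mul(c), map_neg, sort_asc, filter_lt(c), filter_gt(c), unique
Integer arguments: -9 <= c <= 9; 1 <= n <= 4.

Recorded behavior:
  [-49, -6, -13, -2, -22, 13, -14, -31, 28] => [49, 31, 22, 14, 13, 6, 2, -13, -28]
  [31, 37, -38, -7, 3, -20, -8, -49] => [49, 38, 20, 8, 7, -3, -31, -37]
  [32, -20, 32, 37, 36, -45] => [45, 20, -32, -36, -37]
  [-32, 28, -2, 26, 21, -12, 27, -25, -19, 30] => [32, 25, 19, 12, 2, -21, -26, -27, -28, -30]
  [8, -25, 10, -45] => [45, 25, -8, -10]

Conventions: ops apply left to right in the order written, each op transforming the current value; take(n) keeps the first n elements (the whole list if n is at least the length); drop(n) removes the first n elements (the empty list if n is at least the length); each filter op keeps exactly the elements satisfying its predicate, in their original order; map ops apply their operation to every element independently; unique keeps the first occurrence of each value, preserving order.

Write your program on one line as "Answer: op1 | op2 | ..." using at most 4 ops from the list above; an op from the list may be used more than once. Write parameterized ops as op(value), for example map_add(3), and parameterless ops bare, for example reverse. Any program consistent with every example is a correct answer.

sort_asc | map_neg | unique

Check, running the answer program on each example:
  [-49, -6, -13, -2, -22, 13, -14, -31, 28] -> [-49, -31, -22, -14, -13, -6, -2, 13, 28] -> [49, 31, 22, 14, 13, 6, 2, -13, -28] -> [49, 31, 22, 14, 13, 6, 2, -13, -28]
  [31, 37, -38, -7, 3, -20, -8, -49] -> [-49, -38, -20, -8, -7, 3, 31, 37] -> [49, 38, 20, 8, 7, -3, -31, -37] -> [49, 38, 20, 8, 7, -3, -31, -37]
  [32, -20, 32, 37, 36, -45] -> [-45, -20, 32, 32, 36, 37] -> [45, 20, -32, -32, -36, -37] -> [45, 20, -32, -36, -37]
  [-32, 28, -2, 26, 21, -12, 27, -25, -19, 30] -> [-32, -25, -19, -12, -2, 21, 26, 27, 28, 30] -> [32, 25, 19, 12, 2, -21, -26, -27, -28, -30] -> [32, 25, 19, 12, 2, -21, -26, -27, -28, -30]
  [8, -25, 10, -45] -> [-45, -25, 8, 10] -> [45, 25, -8, -10] -> [45, 25, -8, -10]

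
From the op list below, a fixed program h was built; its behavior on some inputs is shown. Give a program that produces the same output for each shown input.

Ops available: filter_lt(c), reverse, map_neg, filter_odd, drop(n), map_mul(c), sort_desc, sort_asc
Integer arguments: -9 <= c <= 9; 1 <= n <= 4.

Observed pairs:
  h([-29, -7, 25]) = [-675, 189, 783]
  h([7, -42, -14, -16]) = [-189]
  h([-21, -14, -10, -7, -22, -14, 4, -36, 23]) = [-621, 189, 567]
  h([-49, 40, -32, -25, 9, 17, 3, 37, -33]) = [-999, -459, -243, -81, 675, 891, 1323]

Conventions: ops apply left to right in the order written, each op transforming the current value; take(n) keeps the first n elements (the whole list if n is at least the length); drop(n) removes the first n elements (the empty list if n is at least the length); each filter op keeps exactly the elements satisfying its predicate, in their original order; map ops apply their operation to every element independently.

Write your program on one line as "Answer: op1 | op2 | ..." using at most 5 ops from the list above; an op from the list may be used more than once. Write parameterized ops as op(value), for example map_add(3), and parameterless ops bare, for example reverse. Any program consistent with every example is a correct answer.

map_mul(-3) | map_mul(-9) | map_neg | sort_asc | filter_odd

Check, running the answer program on each example:
  [-29, -7, 25] -> [87, 21, -75] -> [-783, -189, 675] -> [783, 189, -675] -> [-675, 189, 783] -> [-675, 189, 783]
  [7, -42, -14, -16] -> [-21, 126, 42, 48] -> [189, -1134, -378, -432] -> [-189, 1134, 378, 432] -> [-189, 378, 432, 1134] -> [-189]
  [-21, -14, -10, -7, -22, -14, 4, -36, 23] -> [63, 42, 30, 21, 66, 42, -12, 108, -69] -> [-567, -378, -270, -189, -594, -378, 108, -972, 621] -> [567, 378, 270, 189, 594, 378, -108, 972, -621] -> [-621, -108, 189, 270, 378, 378, 567, 594, 972] -> [-621, 189, 567]
  [-49, 40, -32, -25, 9, 17, 3, 37, -33] -> [147, -120, 96, 75, -27, -51, -9, -111, 99] -> [-1323, 1080, -864, -675, 243, 459, 81, 999, -891] -> [1323, -1080, 864, 675, -243, -459, -81, -999, 891] -> [-1080, -999, -459, -243, -81, 675, 864, 891, 1323] -> [-999, -459, -243, -81, 675, 891, 1323]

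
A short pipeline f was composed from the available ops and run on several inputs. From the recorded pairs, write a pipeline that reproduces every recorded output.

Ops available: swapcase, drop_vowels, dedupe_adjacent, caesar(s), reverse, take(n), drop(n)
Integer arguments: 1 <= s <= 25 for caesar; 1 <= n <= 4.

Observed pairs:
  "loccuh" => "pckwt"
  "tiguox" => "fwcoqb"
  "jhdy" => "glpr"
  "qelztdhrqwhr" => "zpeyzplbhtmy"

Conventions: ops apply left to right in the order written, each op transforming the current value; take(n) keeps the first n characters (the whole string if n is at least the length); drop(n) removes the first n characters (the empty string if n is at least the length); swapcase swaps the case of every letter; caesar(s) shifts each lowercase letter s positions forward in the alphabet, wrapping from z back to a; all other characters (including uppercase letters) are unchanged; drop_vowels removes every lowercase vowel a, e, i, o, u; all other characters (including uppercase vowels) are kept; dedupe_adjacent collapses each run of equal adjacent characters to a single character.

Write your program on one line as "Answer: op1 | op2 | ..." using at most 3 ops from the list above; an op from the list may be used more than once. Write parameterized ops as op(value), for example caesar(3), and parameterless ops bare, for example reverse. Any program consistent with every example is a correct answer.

reverse | caesar(8) | dedupe_adjacent

Check, running the answer program on each example:
  "loccuh" -> "huccol" -> "pckkwt" -> "pckwt"
  "tiguox" -> "xougit" -> "fwcoqb" -> "fwcoqb"
  "jhdy" -> "ydhj" -> "glpr" -> "glpr"
  "qelztdhrqwhr" -> "rhwqrhdtzleq" -> "zpeyzplbhtmy" -> "zpeyzplbhtmy"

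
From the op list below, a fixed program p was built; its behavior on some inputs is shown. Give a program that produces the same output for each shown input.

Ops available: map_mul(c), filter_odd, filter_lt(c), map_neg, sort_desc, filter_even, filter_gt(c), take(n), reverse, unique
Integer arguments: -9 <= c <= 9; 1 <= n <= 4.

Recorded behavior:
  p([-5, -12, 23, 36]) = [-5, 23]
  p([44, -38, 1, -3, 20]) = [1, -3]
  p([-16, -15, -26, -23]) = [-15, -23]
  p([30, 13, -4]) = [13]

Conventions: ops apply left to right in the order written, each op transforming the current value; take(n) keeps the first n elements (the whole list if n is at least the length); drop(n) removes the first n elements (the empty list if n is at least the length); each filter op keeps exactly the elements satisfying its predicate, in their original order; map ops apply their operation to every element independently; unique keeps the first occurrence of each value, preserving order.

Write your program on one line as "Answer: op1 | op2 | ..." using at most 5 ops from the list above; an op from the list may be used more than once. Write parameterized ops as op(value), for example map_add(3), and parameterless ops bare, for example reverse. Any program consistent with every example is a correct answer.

reverse | map_mul(-1) | reverse | filter_odd | map_neg

Check, running the answer program on each example:
  [-5, -12, 23, 36] -> [36, 23, -12, -5] -> [-36, -23, 12, 5] -> [5, 12, -23, -36] -> [5, -23] -> [-5, 23]
  [44, -38, 1, -3, 20] -> [20, -3, 1, -38, 44] -> [-20, 3, -1, 38, -44] -> [-44, 38, -1, 3, -20] -> [-1, 3] -> [1, -3]
  [-16, -15, -26, -23] -> [-23, -26, -15, -16] -> [23, 26, 15, 16] -> [16, 15, 26, 23] -> [15, 23] -> [-15, -23]
  [30, 13, -4] -> [-4, 13, 30] -> [4, -13, -30] -> [-30, -13, 4] -> [-13] -> [13]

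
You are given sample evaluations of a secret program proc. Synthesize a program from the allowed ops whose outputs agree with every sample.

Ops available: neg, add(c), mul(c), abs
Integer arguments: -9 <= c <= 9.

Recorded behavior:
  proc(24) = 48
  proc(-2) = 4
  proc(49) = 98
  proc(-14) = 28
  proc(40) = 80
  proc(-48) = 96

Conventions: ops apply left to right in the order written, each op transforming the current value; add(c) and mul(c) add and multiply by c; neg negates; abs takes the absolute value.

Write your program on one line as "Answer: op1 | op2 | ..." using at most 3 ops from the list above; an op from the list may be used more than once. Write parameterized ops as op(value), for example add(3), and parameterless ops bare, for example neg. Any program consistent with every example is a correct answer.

mul(-2) | neg | abs

Check, running the answer program on each example:
  24 -> -48 -> 48 -> 48
  -2 -> 4 -> -4 -> 4
  49 -> -98 -> 98 -> 98
  -14 -> 28 -> -28 -> 28
  40 -> -80 -> 80 -> 80
  -48 -> 96 -> -96 -> 96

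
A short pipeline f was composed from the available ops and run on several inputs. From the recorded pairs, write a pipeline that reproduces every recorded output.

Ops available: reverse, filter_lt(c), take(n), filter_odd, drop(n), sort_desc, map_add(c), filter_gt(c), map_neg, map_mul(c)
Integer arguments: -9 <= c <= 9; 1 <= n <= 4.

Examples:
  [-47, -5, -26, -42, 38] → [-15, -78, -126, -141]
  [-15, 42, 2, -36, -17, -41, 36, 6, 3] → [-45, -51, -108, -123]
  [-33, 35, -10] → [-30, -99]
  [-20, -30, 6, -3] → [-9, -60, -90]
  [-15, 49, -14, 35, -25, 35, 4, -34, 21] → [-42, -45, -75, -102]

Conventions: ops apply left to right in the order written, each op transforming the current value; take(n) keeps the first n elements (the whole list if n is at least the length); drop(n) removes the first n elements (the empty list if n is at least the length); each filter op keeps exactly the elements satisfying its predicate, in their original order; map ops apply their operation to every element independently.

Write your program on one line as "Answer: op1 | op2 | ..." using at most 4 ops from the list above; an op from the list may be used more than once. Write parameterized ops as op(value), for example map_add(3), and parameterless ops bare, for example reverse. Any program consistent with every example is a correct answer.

map_mul(3) | sort_desc | filter_lt(-5)

Check, running the answer program on each example:
  [-47, -5, -26, -42, 38] -> [-141, -15, -78, -126, 114] -> [114, -15, -78, -126, -141] -> [-15, -78, -126, -141]
  [-15, 42, 2, -36, -17, -41, 36, 6, 3] -> [-45, 126, 6, -108, -51, -123, 108, 18, 9] -> [126, 108, 18, 9, 6, -45, -51, -108, -123] -> [-45, -51, -108, -123]
  [-33, 35, -10] -> [-99, 105, -30] -> [105, -30, -99] -> [-30, -99]
  [-20, -30, 6, -3] -> [-60, -90, 18, -9] -> [18, -9, -60, -90] -> [-9, -60, -90]
  [-15, 49, -14, 35, -25, 35, 4, -34, 21] -> [-45, 147, -42, 105, -75, 105, 12, -102, 63] -> [147, 105, 105, 63, 12, -42, -45, -75, -102] -> [-42, -45, -75, -102]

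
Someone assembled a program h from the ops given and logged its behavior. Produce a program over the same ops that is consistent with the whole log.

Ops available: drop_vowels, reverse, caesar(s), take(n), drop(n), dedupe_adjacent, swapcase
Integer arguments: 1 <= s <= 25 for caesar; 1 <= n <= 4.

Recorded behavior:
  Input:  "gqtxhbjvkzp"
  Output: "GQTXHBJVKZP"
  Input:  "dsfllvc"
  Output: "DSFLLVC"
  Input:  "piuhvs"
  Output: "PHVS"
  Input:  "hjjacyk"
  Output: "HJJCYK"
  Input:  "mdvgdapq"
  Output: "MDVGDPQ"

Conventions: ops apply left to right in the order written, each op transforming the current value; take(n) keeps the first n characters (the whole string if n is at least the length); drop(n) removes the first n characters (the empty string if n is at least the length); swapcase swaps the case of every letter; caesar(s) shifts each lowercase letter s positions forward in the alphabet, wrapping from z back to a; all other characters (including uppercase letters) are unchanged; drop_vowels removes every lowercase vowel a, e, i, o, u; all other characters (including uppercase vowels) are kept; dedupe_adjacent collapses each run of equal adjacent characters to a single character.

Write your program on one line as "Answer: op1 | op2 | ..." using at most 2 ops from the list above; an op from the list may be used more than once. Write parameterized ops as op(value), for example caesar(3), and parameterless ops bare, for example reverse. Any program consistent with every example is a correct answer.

drop_vowels | swapcase

Check, running the answer program on each example:
  "gqtxhbjvkzp" -> "gqtxhbjvkzp" -> "GQTXHBJVKZP"
  "dsfllvc" -> "dsfllvc" -> "DSFLLVC"
  "piuhvs" -> "phvs" -> "PHVS"
  "hjjacyk" -> "hjjcyk" -> "HJJCYK"
  "mdvgdapq" -> "mdvgdpq" -> "MDVGDPQ"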